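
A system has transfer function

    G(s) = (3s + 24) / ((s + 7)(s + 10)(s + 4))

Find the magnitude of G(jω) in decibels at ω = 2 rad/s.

|G(j2)|_dB ≈ -22.6 dB

Substitute s = j2: numerator = 24 + j6, denominator = 196 + j268.
|G(j2)| = |24 + j6| / |196 + j268| = 24.739 / 332.02 ≈ 0.07451.
In decibels: 20·log₁₀(0.07451) ≈ -22.6 dB.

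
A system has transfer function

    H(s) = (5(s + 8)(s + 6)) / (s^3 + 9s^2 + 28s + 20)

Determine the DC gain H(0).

Set s = 0: H(0) = (240) / (20) = 12.

H(0) = 12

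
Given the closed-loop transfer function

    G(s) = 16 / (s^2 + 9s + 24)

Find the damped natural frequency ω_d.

Comparing s^2 + 9s + 24 to s^2 + 2ζωₙs + ωₙ²: ωₙ = √24 ≈ 4.899 rad/s and ζ = 9/(2·√24) ≈ 0.9186.
ζωₙ = 9/2 = 4.5, so ω_d = ωₙ√(1−ζ²) = √(ωₙ² − (ζωₙ)²) = √(24 − 4.5²) = √3.75 ≈ 1.936 rad/s.

ω_d ≈ 1.936 rad/s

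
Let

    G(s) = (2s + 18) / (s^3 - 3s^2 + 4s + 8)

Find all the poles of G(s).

The poles are the roots of the denominator s^3 - 3s^2 + 4s + 8 = 0.
Trying s = -1: the polynomial evaluates to 0, so (s + 1) is a factor.
Dividing out leaves s^2 - 4s + 8 = 0.
The quadratic formula then gives s = 2 ± 2j.

s = 2 ± 2j, -1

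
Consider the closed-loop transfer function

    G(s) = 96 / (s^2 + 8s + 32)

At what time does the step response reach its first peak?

t_p ≈ 0.7854 s

Comparing s^2 + 8s + 32 to s^2 + 2ζωₙs + ωₙ²: ωₙ = √32 ≈ 5.657 rad/s and ζ = 8/(2·√32) ≈ 0.7071.
ζωₙ = 8/2 = 4, so ω_d = ωₙ√(1−ζ²) = √(ωₙ² − (ζωₙ)²) = √(32 − 4²) = √16 = 4 rad/s.
t_p = π/ω_d = π/4 ≈ 0.7854 s.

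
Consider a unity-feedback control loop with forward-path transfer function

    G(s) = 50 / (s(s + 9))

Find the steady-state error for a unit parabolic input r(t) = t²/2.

G(s) has one pole at the origin.
This is a Type 1 system; Ka = lim_{s→0} s^2·G(s) = 0, so the steady-state error for a parabola input is infinite.

e_ss = ∞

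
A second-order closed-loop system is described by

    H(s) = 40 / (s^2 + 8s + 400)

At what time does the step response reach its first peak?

Comparing s^2 + 8s + 400 to s^2 + 2ζωₙs + ωₙ²: ωₙ = 20 rad/s and ζ = 8/(2·20) = 0.2.
ζωₙ = 8/2 = 4, so ω_d = ωₙ√(1−ζ²) = √(ωₙ² − (ζωₙ)²) = √(400 − 4²) = √384 ≈ 19.60 rad/s.
t_p = π/ω_d = π/19.60 ≈ 0.1603 s.

t_p ≈ 0.1603 s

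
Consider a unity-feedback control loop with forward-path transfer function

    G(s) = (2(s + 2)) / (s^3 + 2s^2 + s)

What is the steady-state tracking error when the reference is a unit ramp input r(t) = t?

e_ss = 0.2500

G(s) has one pole at the origin.
This is a Type 1 system. Kv = lim_{s→0} s·G(s) = 4/1.
e_ss = 1/Kv = 1/(4) = 1/4 ≈ 0.2500.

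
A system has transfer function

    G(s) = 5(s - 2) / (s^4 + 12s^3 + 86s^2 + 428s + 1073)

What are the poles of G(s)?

s = -5 ± 2j, -1 ± 6j

The poles are the roots of the denominator s^4 + 12s^3 + 86s^2 + 428s + 1073 = 0.
No real roots exist; factor into two real quadratics: (s^2 + 10s + 29)(s^2 + 2s + 37) = 0.
Each quadratic gives a conjugate pair via the quadratic formula.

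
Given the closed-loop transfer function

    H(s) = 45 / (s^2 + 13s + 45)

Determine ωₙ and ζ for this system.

Compare the denominator to the standard form s^2 + 2ζωₙs + ωₙ².
ωₙ² = 45, so ωₙ = √45 ≈ 6.708 rad/s.
2ζωₙ = 13, so ζ = 13/(2·√45) ≈ 0.9690.
With ζ = 0.9690 the response is underdamped.

ωₙ ≈ 6.708 rad/s, ζ ≈ 0.9690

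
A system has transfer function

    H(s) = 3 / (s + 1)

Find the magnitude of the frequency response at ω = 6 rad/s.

Substitute s = j6: numerator = 3, denominator = 1 + j6.
|H(j6)| = |3| / |1 + j6| = 3 / 6.0828 ≈ 0.4932.

|H(j6)| ≈ 0.4932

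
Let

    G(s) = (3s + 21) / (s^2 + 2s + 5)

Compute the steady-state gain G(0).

G(0) = 21/5 ≈ 4.200

Set s = 0: G(0) = (21) / (5) = 21/5.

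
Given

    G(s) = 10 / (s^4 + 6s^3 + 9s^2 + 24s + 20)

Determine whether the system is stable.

The denominator s^4 + 6s^3 + 9s^2 + 24s + 20 factors as (s^2 + 4)(s + 5)(s + 1), giving poles at s = ±2j, -5, -1.
Since the simple pole(s) at s = 2j, -2j lie on the jω-axis with none in the right half-plane, the system is marginally stable.

marginally stable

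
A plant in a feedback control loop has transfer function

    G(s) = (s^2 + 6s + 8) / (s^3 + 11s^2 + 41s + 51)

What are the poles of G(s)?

The poles are the roots of the denominator s^3 + 11s^2 + 41s + 51 = 0.
Trying s = -3: the polynomial evaluates to 0, so (s + 3) is a factor.
Dividing out leaves s^2 + 8s + 17 = 0.
The quadratic formula then gives s = -4 ± 1j.

s = -4 + j, -4 - j, -3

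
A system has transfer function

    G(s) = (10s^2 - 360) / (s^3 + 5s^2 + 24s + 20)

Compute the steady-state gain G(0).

Set s = 0: G(0) = (-360) / (20) = -18.

G(0) = -18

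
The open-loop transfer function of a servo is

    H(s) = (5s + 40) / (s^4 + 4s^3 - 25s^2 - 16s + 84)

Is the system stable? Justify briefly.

The denominator s^4 + 4s^3 - 25s^2 - 16s + 84 factors as (s + 2)(s - 3)(s - 2)(s + 7), giving poles at s = -2, 3, 2, -7.
Since the pole(s) at s = 3, 2 lie in the right half-plane, the system is unstable.

unstable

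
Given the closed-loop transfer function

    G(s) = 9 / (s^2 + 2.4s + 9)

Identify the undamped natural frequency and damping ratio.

Compare the denominator to the standard form s^2 + 2ζωₙs + ωₙ².
ωₙ² = 9, so ωₙ = 3 rad/s.
2ζωₙ = 2.4, so ζ = 2.4/(2·3) = 0.4.
With ζ = 0.4 the response is underdamped.

ωₙ = 3 rad/s, ζ = 0.4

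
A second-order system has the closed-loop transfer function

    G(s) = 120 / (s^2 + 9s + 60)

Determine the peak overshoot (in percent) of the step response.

%OS ≈ 10.6%

Comparing s^2 + 9s + 60 to s^2 + 2ζωₙs + ωₙ²: ωₙ = √60 ≈ 7.746 rad/s and ζ = 9/(2·√60) ≈ 0.5809.
%OS = 100·exp(−πζ/√(1−ζ²)) = 100·exp(−π·0.5809/√(1−0.5809²)) ≈ 10.6%.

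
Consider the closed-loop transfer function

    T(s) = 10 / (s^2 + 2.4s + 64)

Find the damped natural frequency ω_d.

Comparing s^2 + 2.4s + 64 to s^2 + 2ζωₙs + ωₙ²: ωₙ = 8 rad/s and ζ = 2.4/(2·8) = 0.15.
ζωₙ = 2.4/2 = 1.2, so ω_d = ωₙ√(1−ζ²) = √(ωₙ² − (ζωₙ)²) = √(64 − 1.2²) = √62.56 ≈ 7.909 rad/s.

ω_d ≈ 7.909 rad/s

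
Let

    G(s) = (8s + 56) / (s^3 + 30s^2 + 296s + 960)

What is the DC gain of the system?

G(0) = 7/120 ≈ 0.05833

Set s = 0: G(0) = (56) / (960) = 7/120.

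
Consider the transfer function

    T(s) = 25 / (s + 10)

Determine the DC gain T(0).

Set s = 0: T(0) = (25) / (10) = 5/2.

T(0) = 5/2 ≈ 2.500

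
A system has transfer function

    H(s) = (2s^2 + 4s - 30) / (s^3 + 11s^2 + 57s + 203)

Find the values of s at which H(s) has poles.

The poles are the roots of the denominator s^3 + 11s^2 + 57s + 203 = 0.
Trying s = -7: the polynomial evaluates to 0, so (s + 7) is a factor.
Dividing out leaves s^2 + 4s + 29 = 0.
The quadratic formula then gives s = -2 ± 5j.

s = -2 + 5j, -2 - 5j, -7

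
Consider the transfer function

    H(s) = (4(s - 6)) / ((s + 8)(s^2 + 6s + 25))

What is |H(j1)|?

|H(j1)| ≈ 0.1220

Substitute s = j1: numerator = -24 + j4, denominator = 186 + j72.
|H(j1)| = |-24 + j4| / |186 + j72| = 24.331 / 199.45 ≈ 0.1220.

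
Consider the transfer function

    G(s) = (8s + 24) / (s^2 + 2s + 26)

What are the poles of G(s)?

s = -1 + 5j, -1 - 5j

The poles are the roots of the denominator s^2 + 2s + 26 = 0.
Using the quadratic formula: s = (-2 ± √(-100))/2 = -1 ± 5j.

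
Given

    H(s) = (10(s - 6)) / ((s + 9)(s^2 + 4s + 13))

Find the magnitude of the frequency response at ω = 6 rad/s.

|H(j6)| ≈ 0.2360

Substitute s = j6: numerator = -60 + j60, denominator = -351 + j78.
|H(j6)| = |-60 + j60| / |-351 + j78| = 84.853 / 359.56 ≈ 0.2360.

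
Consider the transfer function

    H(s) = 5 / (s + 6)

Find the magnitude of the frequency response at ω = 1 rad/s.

Substitute s = j1: numerator = 5, denominator = 6 + j1.
|H(j1)| = |5| / |6 + j1| = 5 / 6.0828 ≈ 0.8220.

|H(j1)| ≈ 0.8220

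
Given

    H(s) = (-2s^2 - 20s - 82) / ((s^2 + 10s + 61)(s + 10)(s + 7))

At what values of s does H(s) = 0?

s = -5 + 4j, -5 - 4j

Set the numerator to zero: -2s^2 - 20s - 82 = 0, i.e. -2·(s^2 + 10s + 41) = 0.
Factoring: (s^2 + 10s + 41) = 0.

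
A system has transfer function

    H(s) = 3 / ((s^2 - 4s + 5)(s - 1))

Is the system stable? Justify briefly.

unstable

The poles can be read from the denominator factors: s = 2 ± j, 1.
Since the pole(s) at s = 2 + j, 2 - j, 1 lie in the right half-plane, the system is unstable.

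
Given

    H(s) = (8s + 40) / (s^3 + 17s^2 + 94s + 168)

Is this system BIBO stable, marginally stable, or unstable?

stable

The denominator s^3 + 17s^2 + 94s + 168 factors as (s + 4)(s + 7)(s + 6), giving poles at s = -4, -7, -6.
Since all poles lie strictly in the left half-plane, the system is stable.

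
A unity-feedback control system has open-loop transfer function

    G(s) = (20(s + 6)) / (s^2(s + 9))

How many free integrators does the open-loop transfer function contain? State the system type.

The denominator has 2 factors of s at the origin (free integrators), so this is a Type 2 system.

Type 2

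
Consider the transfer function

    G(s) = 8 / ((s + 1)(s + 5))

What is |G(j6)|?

|G(j6)| ≈ 0.1684

Substitute s = j6: numerator = 8, denominator = -31 + j36.
|G(j6)| = |8| / |-31 + j36| = 8 / 47.508 ≈ 0.1684.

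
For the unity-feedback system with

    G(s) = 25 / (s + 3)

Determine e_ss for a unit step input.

G(s) has no poles at the origin.
This is a Type 0 system. Kp = lim_{s→0} G(s) = 25/3.
e_ss = 1/(1 + Kp) = 1/(1 + 25/3) = 3/28 ≈ 0.1071.

e_ss = 0.1071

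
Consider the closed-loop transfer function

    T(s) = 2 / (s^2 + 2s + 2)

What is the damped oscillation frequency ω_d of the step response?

Comparing s^2 + 2s + 2 to s^2 + 2ζωₙs + ωₙ²: ωₙ = √2 ≈ 1.414 rad/s and ζ = 2/(2·√2) ≈ 0.7071.
ζωₙ = 2/2 = 1, so ω_d = ωₙ√(1−ζ²) = √(ωₙ² − (ζωₙ)²) = √(2 − 1²) = √1 = 1 rad/s.

ω_d = 1 rad/s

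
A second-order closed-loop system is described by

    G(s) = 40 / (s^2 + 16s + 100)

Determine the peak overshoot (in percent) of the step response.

%OS ≈ 1.52%

Comparing s^2 + 16s + 100 to s^2 + 2ζωₙs + ωₙ²: ωₙ = 10 rad/s and ζ = 16/(2·10) = 0.8.
%OS = 100·exp(−πζ/√(1−ζ²)) = 100·exp(−π·0.8/√(1−0.8²)) ≈ 1.52%.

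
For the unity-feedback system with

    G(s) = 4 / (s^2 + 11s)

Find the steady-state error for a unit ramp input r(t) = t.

G(s) has one pole at the origin.
This is a Type 1 system. Kv = lim_{s→0} s·G(s) = 4/11.
e_ss = 1/Kv = 1/(4/11) = 11/4 ≈ 2.750.

e_ss = 2.750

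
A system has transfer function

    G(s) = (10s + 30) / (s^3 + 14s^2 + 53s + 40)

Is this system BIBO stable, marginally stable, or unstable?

The denominator s^3 + 14s^2 + 53s + 40 factors as (s + 8)(s + 1)(s + 5), giving poles at s = -8, -1, -5.
Since all poles lie strictly in the left half-plane, the system is stable.

stable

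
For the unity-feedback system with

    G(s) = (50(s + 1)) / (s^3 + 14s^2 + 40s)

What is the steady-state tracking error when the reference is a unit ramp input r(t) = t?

G(s) has one pole at the origin.
This is a Type 1 system. Kv = lim_{s→0} s·G(s) = 50/40 = 5/4.
e_ss = 1/Kv = 1/(5/4) = 4/5 ≈ 0.8000.

e_ss = 0.8000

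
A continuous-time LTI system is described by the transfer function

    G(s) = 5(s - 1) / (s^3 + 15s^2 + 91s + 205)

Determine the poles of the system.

The poles are the roots of the denominator s^3 + 15s^2 + 91s + 205 = 0.
Trying s = -5: the polynomial evaluates to 0, so (s + 5) is a factor.
Dividing out leaves s^2 + 10s + 41 = 0.
The quadratic formula then gives s = -5 ± 4j.

s = -5 ± 4j, -5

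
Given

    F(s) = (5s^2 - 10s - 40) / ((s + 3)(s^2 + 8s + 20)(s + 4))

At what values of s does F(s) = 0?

Set the numerator to zero: 5s^2 - 10s - 40 = 0, i.e. 5·(s^2 - 2s - 8) = 0.
Factoring: (s + 2)(s - 4) = 0.

s = -2, 4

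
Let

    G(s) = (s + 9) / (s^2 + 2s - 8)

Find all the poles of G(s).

The poles are the roots of the denominator s^2 + 2s - 8 = 0.
Factoring: (s + 4)(s - 2) = 0, so s = -4 and s = 2.

s = -4, 2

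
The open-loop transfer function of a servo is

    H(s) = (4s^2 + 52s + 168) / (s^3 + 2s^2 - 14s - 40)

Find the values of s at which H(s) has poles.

s = -3 ± j, 4

The poles are the roots of the denominator s^3 + 2s^2 - 14s - 40 = 0.
Trying s = 4: the polynomial evaluates to 0, so (s - 4) is a factor.
Dividing out leaves s^2 + 6s + 10 = 0.
The quadratic formula then gives s = -3 ± 1j.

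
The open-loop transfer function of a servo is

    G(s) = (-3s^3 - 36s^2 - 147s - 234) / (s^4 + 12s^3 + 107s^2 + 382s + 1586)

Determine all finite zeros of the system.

s = -6, -3 ± 2j

Set the numerator to zero: -3s^3 - 36s^2 - 147s - 234 = 0, i.e. -3·(s^3 + 12s^2 + 49s + 78) = 0.
Factoring: (s + 6)(s^2 + 6s + 13) = 0.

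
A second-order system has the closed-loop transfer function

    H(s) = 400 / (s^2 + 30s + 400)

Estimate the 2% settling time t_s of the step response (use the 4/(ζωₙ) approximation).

Comparing s^2 + 30s + 400 to s^2 + 2ζωₙs + ωₙ²: ωₙ = 20 rad/s and ζ = 30/(2·20) = 0.75.
ζωₙ = 30/2 = 15, so t_s ≈ 4/(ζωₙ) = 4/15 ≈ 0.2667 s.

t_s ≈ 0.2667 s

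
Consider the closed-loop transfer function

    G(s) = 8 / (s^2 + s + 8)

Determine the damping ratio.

Compare the denominator to the standard form s^2 + 2ζωₙs + ωₙ².
ωₙ² = 8, so ωₙ = √8 ≈ 2.828 rad/s.
2ζωₙ = 1, so ζ = 1/(2·√8) ≈ 0.1768.

ζ ≈ 0.1768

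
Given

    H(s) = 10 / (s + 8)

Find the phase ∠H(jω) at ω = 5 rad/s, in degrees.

At s = j5: numerator = 10, denominator = 8 + j5.
∠H = ∠num − ∠den = 0° − (32.005°) = -32.01°.

∠H(j5) ≈ -32.01°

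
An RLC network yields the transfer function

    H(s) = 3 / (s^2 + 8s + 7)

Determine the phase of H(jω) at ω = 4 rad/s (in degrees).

At s = j4: numerator = 3, denominator = -9 + j32.
∠H = ∠num − ∠den = 0° − (105.71°) = -105.7°.

∠H(j4) ≈ -105.7°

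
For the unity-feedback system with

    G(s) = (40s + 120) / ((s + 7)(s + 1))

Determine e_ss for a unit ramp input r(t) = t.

e_ss = ∞

G(s) has no poles at the origin.
This is a Type 0 system; Kv = lim_{s→0} s·G(s) = 0, so the steady-state error for a ramp input is infinite.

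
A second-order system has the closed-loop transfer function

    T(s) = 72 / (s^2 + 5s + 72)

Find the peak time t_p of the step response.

t_p ≈ 0.3874 s

Comparing s^2 + 5s + 72 to s^2 + 2ζωₙs + ωₙ²: ωₙ = √72 ≈ 8.485 rad/s and ζ = 5/(2·√72) ≈ 0.2946.
ζωₙ = 5/2 = 2.5, so ω_d = ωₙ√(1−ζ²) = √(ωₙ² − (ζωₙ)²) = √(72 − 2.5²) = √65.75 ≈ 8.109 rad/s.
t_p = π/ω_d = π/8.109 ≈ 0.3874 s.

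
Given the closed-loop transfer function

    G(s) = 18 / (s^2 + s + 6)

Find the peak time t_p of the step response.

Comparing s^2 + s + 6 to s^2 + 2ζωₙs + ωₙ²: ωₙ = √6 ≈ 2.449 rad/s and ζ = 1/(2·√6) ≈ 0.2041.
ζωₙ = 1/2 = 0.5, so ω_d = ωₙ√(1−ζ²) = √(ωₙ² − (ζωₙ)²) = √(6 − 0.5²) = √5.75 ≈ 2.398 rad/s.
t_p = π/ω_d = π/2.398 ≈ 1.310 s.

t_p ≈ 1.310 s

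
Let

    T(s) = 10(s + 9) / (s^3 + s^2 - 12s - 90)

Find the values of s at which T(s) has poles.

s = -3 ± 3j, 5

The poles are the roots of the denominator s^3 + s^2 - 12s - 90 = 0.
Trying s = 5: the polynomial evaluates to 0, so (s - 5) is a factor.
Dividing out leaves s^2 + 6s + 18 = 0.
The quadratic formula then gives s = -3 ± 3j.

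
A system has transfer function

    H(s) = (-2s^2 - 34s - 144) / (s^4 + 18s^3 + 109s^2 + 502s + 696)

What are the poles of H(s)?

The poles are the roots of the denominator s^4 + 18s^3 + 109s^2 + 502s + 696 = 0.
Trying s = -12: the polynomial evaluates to 0, so (s + 12) is a factor.
Dividing out leaves s^3 + 6s^2 + 37s + 58 = 0.
This factors further as (s^2 + 4s + 29)(s + 2) = 0.

s = -2 + 5j, -2 - 5j, -12, -2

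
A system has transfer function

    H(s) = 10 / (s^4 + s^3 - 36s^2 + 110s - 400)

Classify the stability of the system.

unstable

The denominator s^4 + s^3 - 36s^2 + 110s - 400 factors as (s - 5)(s + 8)(s^2 - 2s + 10), giving poles at s = 5, -8, 1 + 3j, 1 - 3j.
Since the pole(s) at s = 5, 1 ± 3j lie in the right half-plane, the system is unstable.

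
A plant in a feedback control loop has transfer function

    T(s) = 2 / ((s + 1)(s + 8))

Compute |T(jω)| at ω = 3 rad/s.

|T(j3)| ≈ 0.07402

Substitute s = j3: numerator = 2, denominator = -1 + j27.
|T(j3)| = |2| / |-1 + j27| = 2 / 27.019 ≈ 0.07402.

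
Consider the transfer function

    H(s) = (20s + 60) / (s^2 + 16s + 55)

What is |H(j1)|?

|H(j1)| ≈ 1.123

Substitute s = j1: numerator = 60 + j20, denominator = 54 + j16.
|H(j1)| = |60 + j20| / |54 + j16| = 63.246 / 56.321 ≈ 1.123.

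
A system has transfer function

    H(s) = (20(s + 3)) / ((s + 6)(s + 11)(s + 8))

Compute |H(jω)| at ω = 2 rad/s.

|H(j2)| ≈ 0.1237

Substitute s = j2: numerator = 60 + j40, denominator = 428 + j396.
|H(j2)| = |60 + j40| / |428 + j396| = 72.111 / 583.10 ≈ 0.1237.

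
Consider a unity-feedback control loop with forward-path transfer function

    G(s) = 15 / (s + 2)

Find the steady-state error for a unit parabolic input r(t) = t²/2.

e_ss = ∞

G(s) has no poles at the origin.
This is a Type 0 system; Ka = lim_{s→0} s^2·G(s) = 0, so the steady-state error for a parabola input is infinite.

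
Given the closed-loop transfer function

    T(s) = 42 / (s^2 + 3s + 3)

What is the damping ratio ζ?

Compare the denominator to the standard form s^2 + 2ζωₙs + ωₙ².
ωₙ² = 3, so ωₙ = √3 ≈ 1.732 rad/s.
2ζωₙ = 3, so ζ = 3/(2·√3) ≈ 0.8660.
With ζ = 0.8660 the response is underdamped.

ζ ≈ 0.8660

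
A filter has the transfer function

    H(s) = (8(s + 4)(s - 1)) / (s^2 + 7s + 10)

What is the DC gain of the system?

Set s = 0: H(0) = (-32) / (10) = -16/5.

H(0) = -16/5 ≈ -3.200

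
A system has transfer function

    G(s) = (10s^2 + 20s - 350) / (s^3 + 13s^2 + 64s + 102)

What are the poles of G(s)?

s = -5 + 3j, -5 - 3j, -3

The poles are the roots of the denominator s^3 + 13s^2 + 64s + 102 = 0.
Trying s = -3: the polynomial evaluates to 0, so (s + 3) is a factor.
Dividing out leaves s^2 + 10s + 34 = 0.
The quadratic formula then gives s = -5 ± 3j.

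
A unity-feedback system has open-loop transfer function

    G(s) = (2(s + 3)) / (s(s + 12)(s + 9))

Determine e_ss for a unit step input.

G(s) has one pole at the origin.
This is a Type 1 system; for a step input the steady-state error is zero.

e_ss = 0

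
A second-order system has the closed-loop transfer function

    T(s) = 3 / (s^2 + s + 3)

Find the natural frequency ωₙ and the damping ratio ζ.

ωₙ ≈ 1.732 rad/s, ζ ≈ 0.2887

Compare the denominator to the standard form s^2 + 2ζωₙs + ωₙ².
ωₙ² = 3, so ωₙ = √3 ≈ 1.732 rad/s.
2ζωₙ = 1, so ζ = 1/(2·√3) ≈ 0.2887.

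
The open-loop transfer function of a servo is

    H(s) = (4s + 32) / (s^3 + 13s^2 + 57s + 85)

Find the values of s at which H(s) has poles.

s = -4 + j, -4 - j, -5

The poles are the roots of the denominator s^3 + 13s^2 + 57s + 85 = 0.
Trying s = -5: the polynomial evaluates to 0, so (s + 5) is a factor.
Dividing out leaves s^2 + 8s + 17 = 0.
The quadratic formula then gives s = -4 ± 1j.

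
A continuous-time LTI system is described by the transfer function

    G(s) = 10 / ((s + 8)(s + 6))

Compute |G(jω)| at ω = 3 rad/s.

Substitute s = j3: numerator = 10, denominator = 39 + j42.
|G(j3)| = |10| / |39 + j42| = 10 / 57.315 ≈ 0.1745.

|G(j3)| ≈ 0.1745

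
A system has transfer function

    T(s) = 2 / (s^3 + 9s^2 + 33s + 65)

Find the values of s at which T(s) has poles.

s = -2 ± 3j, -5

The poles are the roots of the denominator s^3 + 9s^2 + 33s + 65 = 0.
Trying s = -5: the polynomial evaluates to 0, so (s + 5) is a factor.
Dividing out leaves s^2 + 4s + 13 = 0.
The quadratic formula then gives s = -2 ± 3j.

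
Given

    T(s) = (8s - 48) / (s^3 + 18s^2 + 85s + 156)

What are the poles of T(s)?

The poles are the roots of the denominator s^3 + 18s^2 + 85s + 156 = 0.
Trying s = -12: the polynomial evaluates to 0, so (s + 12) is a factor.
Dividing out leaves s^2 + 6s + 13 = 0.
The quadratic formula then gives s = -3 ± 2j.

s = -3 ± 2j, -12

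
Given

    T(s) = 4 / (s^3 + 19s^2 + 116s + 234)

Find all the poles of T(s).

s = -5 + j, -5 - j, -9

The poles are the roots of the denominator s^3 + 19s^2 + 116s + 234 = 0.
Trying s = -9: the polynomial evaluates to 0, so (s + 9) is a factor.
Dividing out leaves s^2 + 10s + 26 = 0.
The quadratic formula then gives s = -5 ± 1j.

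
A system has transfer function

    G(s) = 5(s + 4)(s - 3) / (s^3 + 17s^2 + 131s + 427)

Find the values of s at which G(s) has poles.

The poles are the roots of the denominator s^3 + 17s^2 + 131s + 427 = 0.
Trying s = -7: the polynomial evaluates to 0, so (s + 7) is a factor.
Dividing out leaves s^2 + 10s + 61 = 0.
The quadratic formula then gives s = -5 ± 6j.

s = -7, -5 + 6j, -5 - 6j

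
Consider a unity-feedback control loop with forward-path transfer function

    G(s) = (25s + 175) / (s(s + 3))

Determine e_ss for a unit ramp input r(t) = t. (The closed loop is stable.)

G(s) has one pole at the origin.
This is a Type 1 system. Kv = lim_{s→0} s·G(s) = 175/3.
e_ss = 1/Kv = 1/(175/3) = 3/175 ≈ 0.01714.

e_ss = 0.01714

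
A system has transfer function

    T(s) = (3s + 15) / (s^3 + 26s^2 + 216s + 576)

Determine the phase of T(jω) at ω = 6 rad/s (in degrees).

∠T(j6) ≈ -58.24°

At s = j6: numerator = 15 + j18, denominator = -360 + j1080.
∠T = ∠num − ∠den = 50.194° − (108.43°) = -58.24°.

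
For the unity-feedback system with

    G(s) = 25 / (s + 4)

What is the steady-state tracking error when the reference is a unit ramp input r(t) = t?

e_ss = ∞

G(s) has no poles at the origin.
This is a Type 0 system; Kv = lim_{s→0} s·G(s) = 0, so the steady-state error for a ramp input is infinite.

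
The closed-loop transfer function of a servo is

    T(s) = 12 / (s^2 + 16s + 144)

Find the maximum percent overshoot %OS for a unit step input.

%OS ≈ 6.02%

Comparing s^2 + 16s + 144 to s^2 + 2ζωₙs + ωₙ²: ωₙ = 12 rad/s and ζ = 16/(2·12) ≈ 0.6667.
%OS = 100·exp(−πζ/√(1−ζ²)) = 100·exp(−π·0.6667/√(1−0.6667²)) ≈ 6.02%.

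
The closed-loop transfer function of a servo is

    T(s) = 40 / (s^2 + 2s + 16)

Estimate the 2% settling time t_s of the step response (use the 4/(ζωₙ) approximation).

Comparing s^2 + 2s + 16 to s^2 + 2ζωₙs + ωₙ²: ωₙ = 4 rad/s and ζ = 2/(2·4) = 0.25.
ζωₙ = 2/2 = 1, so t_s ≈ 4/(ζωₙ) = 4/1 = 4 s.

t_s ≈ 4 s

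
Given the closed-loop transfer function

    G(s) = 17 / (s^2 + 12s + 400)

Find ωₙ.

Compare the denominator to the standard form s^2 + 2ζωₙs + ωₙ².
ωₙ² = 400, so ωₙ = 20 rad/s.

ωₙ = 20 rad/s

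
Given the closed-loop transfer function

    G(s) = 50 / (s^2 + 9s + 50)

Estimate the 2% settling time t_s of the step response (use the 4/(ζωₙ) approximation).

Comparing s^2 + 9s + 50 to s^2 + 2ζωₙs + ωₙ²: ωₙ = √50 ≈ 7.071 rad/s and ζ = 9/(2·√50) ≈ 0.6364.
ζωₙ = 9/2 = 4.5, so t_s ≈ 4/(ζωₙ) = 4/4.5 ≈ 0.8889 s.

t_s ≈ 0.8889 s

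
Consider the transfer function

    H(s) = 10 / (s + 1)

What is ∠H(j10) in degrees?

∠H(j10) ≈ -84.29°

At s = j10: numerator = 10, denominator = 1 + j10.
∠H = ∠num − ∠den = 0° − (84.289°) = -84.29°.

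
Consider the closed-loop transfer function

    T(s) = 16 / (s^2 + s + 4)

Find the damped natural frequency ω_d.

ω_d ≈ 1.936 rad/s

Comparing s^2 + s + 4 to s^2 + 2ζωₙs + ωₙ²: ωₙ = 2 rad/s and ζ = 1/(2·2) = 0.25.
ζωₙ = 1/2 = 0.5, so ω_d = ωₙ√(1−ζ²) = √(ωₙ² − (ζωₙ)²) = √(4 − 0.5²) = √3.75 ≈ 1.936 rad/s.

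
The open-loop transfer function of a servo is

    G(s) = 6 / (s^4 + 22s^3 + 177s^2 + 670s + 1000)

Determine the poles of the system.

The poles are the roots of the denominator s^4 + 22s^3 + 177s^2 + 670s + 1000 = 0.
Trying s = -10: the polynomial evaluates to 0, so (s + 10) is a factor.
Dividing out leaves s^3 + 12s^2 + 57s + 100 = 0.
This factors further as (s + 4)(s^2 + 8s + 25) = 0.

s = -10, -4, -4 + 3j, -4 - 3j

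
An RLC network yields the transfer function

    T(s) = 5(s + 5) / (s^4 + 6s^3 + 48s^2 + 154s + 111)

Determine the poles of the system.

The poles are the roots of the denominator s^4 + 6s^3 + 48s^2 + 154s + 111 = 0.
Trying s = -1: the polynomial evaluates to 0, so (s + 1) is a factor.
Dividing out leaves s^3 + 5s^2 + 43s + 111 = 0.
This factors further as (s^2 + 2s + 37)(s + 3) = 0.

s = -1 + 6j, -1 - 6j, -1, -3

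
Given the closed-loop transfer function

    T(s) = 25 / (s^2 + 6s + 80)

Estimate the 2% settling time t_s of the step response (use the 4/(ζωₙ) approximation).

t_s ≈ 1.333 s

Comparing s^2 + 6s + 80 to s^2 + 2ζωₙs + ωₙ²: ωₙ = √80 ≈ 8.944 rad/s and ζ = 6/(2·√80) ≈ 0.3354.
ζωₙ = 6/2 = 3, so t_s ≈ 4/(ζωₙ) = 4/3 ≈ 1.333 s.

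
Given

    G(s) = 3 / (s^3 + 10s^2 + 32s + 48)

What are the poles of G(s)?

The poles are the roots of the denominator s^3 + 10s^2 + 32s + 48 = 0.
Trying s = -6: the polynomial evaluates to 0, so (s + 6) is a factor.
Dividing out leaves s^2 + 4s + 8 = 0.
The quadratic formula then gives s = -2 ± 2j.

s = -2 ± 2j, -6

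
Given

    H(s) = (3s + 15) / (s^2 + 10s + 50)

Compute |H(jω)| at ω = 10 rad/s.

Substitute s = j10: numerator = 15 + j30, denominator = -50 + j100.
|H(j10)| = |15 + j30| / |-50 + j100| = 33.541 / 111.80 = 0.3000.

|H(j10)| = 0.3000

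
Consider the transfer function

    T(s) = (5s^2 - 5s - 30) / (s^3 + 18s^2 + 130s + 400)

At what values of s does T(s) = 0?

Set the numerator to zero: 5s^2 - 5s - 30 = 0, i.e. 5·(s^2 - s - 6) = 0.
Factoring: (s + 2)(s - 3) = 0.

s = -2, 3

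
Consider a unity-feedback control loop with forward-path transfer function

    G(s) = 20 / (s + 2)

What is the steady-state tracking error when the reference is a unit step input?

G(s) has no poles at the origin.
This is a Type 0 system. Kp = lim_{s→0} G(s) = 20/2 = 10.
e_ss = 1/(1 + Kp) = 1/(1 + 10) = 1/11 ≈ 0.09091.

e_ss = 0.09091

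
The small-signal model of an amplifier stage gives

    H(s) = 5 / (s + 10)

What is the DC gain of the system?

H(0) = 1/2 ≈ 0.5000

Set s = 0: H(0) = (5) / (10) = 1/2.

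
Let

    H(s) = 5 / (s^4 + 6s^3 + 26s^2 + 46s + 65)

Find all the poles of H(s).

The poles are the roots of the denominator s^4 + 6s^3 + 26s^2 + 46s + 65 = 0.
No real roots exist; factor into two real quadratics: (s^2 + 2s + 5)(s^2 + 4s + 13) = 0.
Each quadratic gives a conjugate pair via the quadratic formula.

s = -1 ± 2j, -2 ± 3j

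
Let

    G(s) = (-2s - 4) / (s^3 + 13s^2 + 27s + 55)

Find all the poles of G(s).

The poles are the roots of the denominator s^3 + 13s^2 + 27s + 55 = 0.
Trying s = -11: the polynomial evaluates to 0, so (s + 11) is a factor.
Dividing out leaves s^2 + 2s + 5 = 0.
The quadratic formula then gives s = -1 ± 2j.

s = -1 + 2j, -1 - 2j, -11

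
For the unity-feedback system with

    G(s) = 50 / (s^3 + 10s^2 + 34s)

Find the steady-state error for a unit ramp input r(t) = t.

G(s) has one pole at the origin.
This is a Type 1 system. Kv = lim_{s→0} s·G(s) = 50/34 = 25/17.
e_ss = 1/Kv = 1/(25/17) = 17/25 ≈ 0.6800.

e_ss = 0.6800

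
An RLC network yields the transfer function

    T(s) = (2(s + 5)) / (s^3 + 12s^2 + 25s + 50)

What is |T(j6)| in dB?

|T(j6)|_dB ≈ -27.9 dB

Substitute s = j6: numerator = 10 + j12, denominator = -382 - j66.
|T(j6)| = |10 + j12| / |-382 - j66| = 15.620 / 387.66 ≈ 0.04029.
In decibels: 20·log₁₀(0.04029) ≈ -27.9 dB.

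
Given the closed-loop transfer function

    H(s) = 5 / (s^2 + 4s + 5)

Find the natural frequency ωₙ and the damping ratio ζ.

ωₙ ≈ 2.236 rad/s, ζ ≈ 0.8944

Compare the denominator to the standard form s^2 + 2ζωₙs + ωₙ².
ωₙ² = 5, so ωₙ = √5 ≈ 2.236 rad/s.
2ζωₙ = 4, so ζ = 4/(2·√5) ≈ 0.8944.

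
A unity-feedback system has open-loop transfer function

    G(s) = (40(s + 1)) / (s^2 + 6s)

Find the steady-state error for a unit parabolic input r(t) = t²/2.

G(s) has one pole at the origin.
This is a Type 1 system; Ka = lim_{s→0} s^2·G(s) = 0, so the steady-state error for a parabola input is infinite.

e_ss = ∞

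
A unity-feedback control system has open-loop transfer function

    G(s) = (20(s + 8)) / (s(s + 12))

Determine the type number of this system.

Type 1

The denominator has 1 factor of s at the origin (free integrator), so this is a Type 1 system.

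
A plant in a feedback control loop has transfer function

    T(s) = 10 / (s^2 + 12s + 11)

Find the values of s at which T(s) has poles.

s = -11, -1

The poles are the roots of the denominator s^2 + 12s + 11 = 0.
Factoring: (s + 11)(s + 1) = 0, so s = -11 and s = -1.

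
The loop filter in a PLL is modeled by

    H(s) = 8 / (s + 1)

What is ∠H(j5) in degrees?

At s = j5: numerator = 8, denominator = 1 + j5.
∠H = ∠num − ∠den = 0° − (78.690°) = -78.69°.

∠H(j5) ≈ -78.69°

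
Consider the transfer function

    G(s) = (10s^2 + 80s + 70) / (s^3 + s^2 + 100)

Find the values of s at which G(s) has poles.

s = 2 + 4j, 2 - 4j, -5

The poles are the roots of the denominator s^3 + s^2 + 100 = 0.
Trying s = -5: the polynomial evaluates to 0, so (s + 5) is a factor.
Dividing out leaves s^2 - 4s + 20 = 0.
The quadratic formula then gives s = 2 ± 4j.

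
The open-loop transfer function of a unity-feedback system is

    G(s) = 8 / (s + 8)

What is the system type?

Type 0

The denominator has no factor of s at the origin — no free integrator — so this is a Type 0 system.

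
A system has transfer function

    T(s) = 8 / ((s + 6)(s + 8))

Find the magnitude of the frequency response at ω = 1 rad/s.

Substitute s = j1: numerator = 8, denominator = 47 + j14.
|T(j1)| = |8| / |47 + j14| = 8 / 49.041 ≈ 0.1631.

|T(j1)| ≈ 0.1631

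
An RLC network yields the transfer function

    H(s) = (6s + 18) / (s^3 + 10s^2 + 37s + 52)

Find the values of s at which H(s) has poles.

s = -4, -3 + 2j, -3 - 2j

The poles are the roots of the denominator s^3 + 10s^2 + 37s + 52 = 0.
Trying s = -4: the polynomial evaluates to 0, so (s + 4) is a factor.
Dividing out leaves s^2 + 6s + 13 = 0.
The quadratic formula then gives s = -3 ± 2j.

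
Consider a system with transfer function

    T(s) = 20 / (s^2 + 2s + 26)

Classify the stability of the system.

The denominator s^2 + 2s + 26 factors as (s^2 + 2s + 26), giving poles at s = -1 + 5j, -1 - 5j.
Since all poles lie strictly in the left half-plane, the system is stable.

stable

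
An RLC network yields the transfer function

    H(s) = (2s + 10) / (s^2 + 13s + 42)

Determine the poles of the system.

s = -7, -6

The poles are the roots of the denominator s^2 + 13s + 42 = 0.
Factoring: (s + 7)(s + 6) = 0, so s = -7 and s = -6.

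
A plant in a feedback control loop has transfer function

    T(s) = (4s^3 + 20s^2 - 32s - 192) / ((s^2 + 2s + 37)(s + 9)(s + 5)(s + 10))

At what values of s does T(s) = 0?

s = -4, -4, 3

Set the numerator to zero: 4s^3 + 20s^2 - 32s - 192 = 0, i.e. 4·(s^3 + 5s^2 - 8s - 48) = 0.
Factoring: (s + 4)^2(s - 3) = 0.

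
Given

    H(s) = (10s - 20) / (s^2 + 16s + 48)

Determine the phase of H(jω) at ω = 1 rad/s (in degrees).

At s = j1: numerator = -20 + j10, denominator = 47 + j16.
∠H = ∠num − ∠den = 153.43° − (18.800°) = 134.6°.

∠H(j1) ≈ 134.6°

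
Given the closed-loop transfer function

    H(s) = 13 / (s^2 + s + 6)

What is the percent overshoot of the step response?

Comparing s^2 + s + 6 to s^2 + 2ζωₙs + ωₙ²: ωₙ = √6 ≈ 2.449 rad/s and ζ = 1/(2·√6) ≈ 0.2041.
%OS = 100·exp(−πζ/√(1−ζ²)) = 100·exp(−π·0.2041/√(1−0.2041²)) ≈ 51.9%.

%OS ≈ 51.9%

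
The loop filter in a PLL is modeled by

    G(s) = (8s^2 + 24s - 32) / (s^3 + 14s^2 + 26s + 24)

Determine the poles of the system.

s = -1 ± j, -12

The poles are the roots of the denominator s^3 + 14s^2 + 26s + 24 = 0.
Trying s = -12: the polynomial evaluates to 0, so (s + 12) is a factor.
Dividing out leaves s^2 + 2s + 2 = 0.
The quadratic formula then gives s = -1 ± 1j.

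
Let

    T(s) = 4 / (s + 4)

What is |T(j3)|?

|T(j3)| = 0.8000

Substitute s = j3: numerator = 4, denominator = 4 + j3.
|T(j3)| = |4| / |4 + j3| = 4 / 5 = 0.8000.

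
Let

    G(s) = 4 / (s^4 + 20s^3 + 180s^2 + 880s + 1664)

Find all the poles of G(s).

s = -8, -4 + 6j, -4 - 6j, -4

The poles are the roots of the denominator s^4 + 20s^3 + 180s^2 + 880s + 1664 = 0.
Trying s = -8: the polynomial evaluates to 0, so (s + 8) is a factor.
Dividing out leaves s^3 + 12s^2 + 84s + 208 = 0.
This factors further as (s^2 + 8s + 52)(s + 4) = 0.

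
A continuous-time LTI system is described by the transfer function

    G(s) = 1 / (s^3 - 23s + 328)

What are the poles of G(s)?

The poles are the roots of the denominator s^3 - 23s + 328 = 0.
Trying s = -8: the polynomial evaluates to 0, so (s + 8) is a factor.
Dividing out leaves s^2 - 8s + 41 = 0.
The quadratic formula then gives s = 4 ± 5j.

s = 4 ± 5j, -8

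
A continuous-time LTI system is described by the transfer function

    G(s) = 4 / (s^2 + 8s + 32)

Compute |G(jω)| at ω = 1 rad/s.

|G(j1)| ≈ 0.1249

Substitute s = j1: numerator = 4, denominator = 31 + j8.
|G(j1)| = |4| / |31 + j8| = 4 / 32.016 ≈ 0.1249.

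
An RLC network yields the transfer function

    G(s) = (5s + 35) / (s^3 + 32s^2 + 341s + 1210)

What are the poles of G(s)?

The poles are the roots of the denominator s^3 + 32s^2 + 341s + 1210 = 0.
Trying s = -11: the polynomial evaluates to 0, so (s + 11) is a factor.
Dividing out leaves s^2 + 21s + 110 = 0.
Factoring the quadratic: (s + 10)(s + 11) = 0.

s = -11, -10, -11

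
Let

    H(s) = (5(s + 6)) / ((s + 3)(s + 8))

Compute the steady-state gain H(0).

At s = 0 each factor (s + a) contributes a and each (s^2 + bs + c) contributes c.
H(0) = 5·(6) / ((3) · (8)) = 30/24 = 5/4.

H(0) = 5/4 ≈ 1.250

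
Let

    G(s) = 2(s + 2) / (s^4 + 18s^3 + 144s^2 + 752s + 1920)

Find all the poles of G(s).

s = -6, -2 ± 6j, -8

The poles are the roots of the denominator s^4 + 18s^3 + 144s^2 + 752s + 1920 = 0.
Trying s = -6: the polynomial evaluates to 0, so (s + 6) is a factor.
Dividing out leaves s^3 + 12s^2 + 72s + 320 = 0.
This factors further as (s^2 + 4s + 40)(s + 8) = 0.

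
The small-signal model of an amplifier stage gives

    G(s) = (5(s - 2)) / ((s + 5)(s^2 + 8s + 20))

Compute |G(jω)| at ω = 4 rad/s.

Substitute s = j4: numerator = -10 + j20, denominator = -108 + j176.
|G(j4)| = |-10 + j20| / |-108 + j176| = 22.361 / 206.49 ≈ 0.1083.

|G(j4)| ≈ 0.1083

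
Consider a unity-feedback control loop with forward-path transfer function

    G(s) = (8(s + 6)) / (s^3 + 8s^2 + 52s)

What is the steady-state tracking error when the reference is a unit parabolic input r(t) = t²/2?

e_ss = ∞

G(s) has one pole at the origin.
This is a Type 1 system; Ka = lim_{s→0} s^2·G(s) = 0, so the steady-state error for a parabola input is infinite.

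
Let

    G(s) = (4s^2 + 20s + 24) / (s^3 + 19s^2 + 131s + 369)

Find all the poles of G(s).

The poles are the roots of the denominator s^3 + 19s^2 + 131s + 369 = 0.
Trying s = -9: the polynomial evaluates to 0, so (s + 9) is a factor.
Dividing out leaves s^2 + 10s + 41 = 0.
The quadratic formula then gives s = -5 ± 4j.

s = -5 + 4j, -5 - 4j, -9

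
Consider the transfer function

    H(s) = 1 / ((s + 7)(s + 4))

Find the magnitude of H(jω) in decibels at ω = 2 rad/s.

|H(j2)|_dB ≈ -30.3 dB

Substitute s = j2: numerator = 1, denominator = 24 + j22.
|H(j2)| = |1| / |24 + j22| = 1 / 32.558 ≈ 0.03071.
In decibels: 20·log₁₀(0.03071) ≈ -30.3 dB.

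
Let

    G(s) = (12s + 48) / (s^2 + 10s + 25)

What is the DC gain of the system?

G(0) = 48/25 ≈ 1.920

Set s = 0: G(0) = (48) / (25) = 48/25.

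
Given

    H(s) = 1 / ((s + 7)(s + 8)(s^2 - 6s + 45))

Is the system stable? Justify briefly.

The poles can be read from the denominator factors: s = -7, -8, 3 + 6j, 3 - 6j.
Since the pole(s) at s = 3 + 6j, 3 - 6j lie in the right half-plane, the system is unstable.

unstable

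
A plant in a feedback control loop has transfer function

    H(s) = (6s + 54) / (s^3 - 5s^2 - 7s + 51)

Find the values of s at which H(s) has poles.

s = 4 + j, 4 - j, -3

The poles are the roots of the denominator s^3 - 5s^2 - 7s + 51 = 0.
Trying s = -3: the polynomial evaluates to 0, so (s + 3) is a factor.
Dividing out leaves s^2 - 8s + 17 = 0.
The quadratic formula then gives s = 4 ± 1j.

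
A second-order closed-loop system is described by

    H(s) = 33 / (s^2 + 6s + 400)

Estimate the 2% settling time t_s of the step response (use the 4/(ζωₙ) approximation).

Comparing s^2 + 6s + 400 to s^2 + 2ζωₙs + ωₙ²: ωₙ = 20 rad/s and ζ = 6/(2·20) = 0.15.
ζωₙ = 6/2 = 3, so t_s ≈ 4/(ζωₙ) = 4/3 ≈ 1.333 s.

t_s ≈ 1.333 s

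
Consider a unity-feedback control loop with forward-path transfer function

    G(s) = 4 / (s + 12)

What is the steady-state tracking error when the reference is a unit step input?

e_ss = 0.7500

G(s) has no poles at the origin.
This is a Type 0 system. Kp = lim_{s→0} G(s) = 4/12 = 1/3.
e_ss = 1/(1 + Kp) = 1/(1 + 1/3) = 3/4 ≈ 0.7500.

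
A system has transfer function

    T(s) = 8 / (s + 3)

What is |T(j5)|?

|T(j5)| ≈ 1.372

Substitute s = j5: numerator = 8, denominator = 3 + j5.
|T(j5)| = |8| / |3 + j5| = 8 / 5.8310 ≈ 1.372.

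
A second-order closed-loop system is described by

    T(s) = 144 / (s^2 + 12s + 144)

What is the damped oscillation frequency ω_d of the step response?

ω_d ≈ 10.39 rad/s

Comparing s^2 + 12s + 144 to s^2 + 2ζωₙs + ωₙ²: ωₙ = 12 rad/s and ζ = 12/(2·12) = 0.5.
ζωₙ = 12/2 = 6, so ω_d = ωₙ√(1−ζ²) = √(ωₙ² − (ζωₙ)²) = √(144 − 6²) = √108 ≈ 10.39 rad/s.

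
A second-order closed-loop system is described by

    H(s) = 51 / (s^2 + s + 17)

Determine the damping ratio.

ζ ≈ 0.1213

Compare the denominator to the standard form s^2 + 2ζωₙs + ωₙ².
ωₙ² = 17, so ωₙ = √17 ≈ 4.123 rad/s.
2ζωₙ = 1, so ζ = 1/(2·√17) ≈ 0.1213.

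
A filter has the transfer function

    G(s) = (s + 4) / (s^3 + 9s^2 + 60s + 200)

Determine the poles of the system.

s = -2 + 6j, -2 - 6j, -5

The poles are the roots of the denominator s^3 + 9s^2 + 60s + 200 = 0.
Trying s = -5: the polynomial evaluates to 0, so (s + 5) is a factor.
Dividing out leaves s^2 + 4s + 40 = 0.
The quadratic formula then gives s = -2 ± 6j.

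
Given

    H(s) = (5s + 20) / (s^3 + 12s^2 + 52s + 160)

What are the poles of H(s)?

The poles are the roots of the denominator s^3 + 12s^2 + 52s + 160 = 0.
Trying s = -8: the polynomial evaluates to 0, so (s + 8) is a factor.
Dividing out leaves s^2 + 4s + 20 = 0.
The quadratic formula then gives s = -2 ± 4j.

s = -2 ± 4j, -8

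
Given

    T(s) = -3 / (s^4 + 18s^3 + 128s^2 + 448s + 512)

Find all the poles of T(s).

The poles are the roots of the denominator s^4 + 18s^3 + 128s^2 + 448s + 512 = 0.
Trying s = -8: the polynomial evaluates to 0, so (s + 8) is a factor.
Dividing out leaves s^3 + 10s^2 + 48s + 64 = 0.
This factors further as (s^2 + 8s + 32)(s + 2) = 0.

s = -4 + 4j, -4 - 4j, -8, -2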